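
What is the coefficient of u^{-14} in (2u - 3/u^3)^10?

2449440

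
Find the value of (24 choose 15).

1307504

C(24,15) = C(24,9) by symmetry.
C(24,9) = (24·23·22·21·20·19·18·17·16) / 9! = 474467051520 / 362880 = 1307504.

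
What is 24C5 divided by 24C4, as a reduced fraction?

4

C(n,k+1)/C(n,k) = (n−k)/(k+1) = (24−4)/(4+1) = 20/5 = 4.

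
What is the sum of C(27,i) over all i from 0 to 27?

134217728

Setting x = 1 in (1+x)^27 gives Σ C(27,i) = 2^27 = 134217728.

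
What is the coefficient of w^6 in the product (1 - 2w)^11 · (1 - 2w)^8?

1736448

(1 - 2w)^11(1 - 2w)^8 = (1 - 2w)^19, so the coefficient of w^6 is C(19,6)·(-2)^6 = 27132·64 = 1736448.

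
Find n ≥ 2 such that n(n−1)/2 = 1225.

n(n−1)/2 = 1225 ⇒ n(n−1) = 2450. Since 50·49 = 2450, n = 50.

50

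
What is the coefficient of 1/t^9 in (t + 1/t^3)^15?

General term: C(15,j)·(t)^j·(1/t^3)^(15-j), with t-exponent 1j − 3(15−j) = 4j − 45.
Set 4j − 45 = -9: j = 9.
C(15,9) = 5005; 1^9 = 1; 1^6 = 1.
Coefficient = 5005 · 1 · 1 = 5005.

5005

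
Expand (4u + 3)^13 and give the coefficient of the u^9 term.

15182069760

The general term is C(13,j)·(4u)^j·(3)^(13-j); the u^9 term has j = 9.
C(13,9) = 715.
Coefficient = C(13,9) · 4^9 · 3^4 = 715 · 262144 · 81 = 15182069760.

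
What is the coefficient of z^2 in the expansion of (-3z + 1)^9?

324

The general term is C(9,j)·(-3z)^j·(1)^(9-j); the z^2 term has j = 2.
C(9,2) = 36.
Coefficient = C(9,2) · (-3)^2 = 36 · 9 = 324.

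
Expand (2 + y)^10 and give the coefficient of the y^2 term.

The general term is C(10,j)·(2)^j·(y)^(10-j); the y^2 term has j = 8.
C(10,8) = 45.
Coefficient = C(10,8) · 2^8 = 45 · 256 = 11520.

11520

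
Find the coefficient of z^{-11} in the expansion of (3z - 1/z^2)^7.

21

General term: C(7,j)·(3z)^j·(-1/z^2)^(7-j), with z-exponent 1j − 2(7−j) = 3j − 14.
Set 3j − 14 = -11: j = 1.
C(7,1) = 7; 3^1 = 3; (-1)^6 = 1.
Coefficient = 7 · 3 · 1 = 21.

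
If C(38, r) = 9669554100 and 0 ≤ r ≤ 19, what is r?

14

C(38,r) increases on 0 ≤ r ≤ 19. C(38,13) = 5414950296 and C(38,14) = 9669554100, so r = 14.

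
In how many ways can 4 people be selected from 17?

This is C(17,4) = 2380.

2380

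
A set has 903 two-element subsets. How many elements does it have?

n(n−1)/2 = 903 ⇒ n(n−1) = 1806. Since 43·42 = 1806, n = 43.

43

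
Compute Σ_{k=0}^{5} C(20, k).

21700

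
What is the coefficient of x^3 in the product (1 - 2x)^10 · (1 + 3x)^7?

-15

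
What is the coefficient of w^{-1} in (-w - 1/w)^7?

-35

General term: C(7,j)·(-w)^j·(-1/w)^(7-j), with w-exponent 1j − 1(7−j) = 2j − 7.
Set 2j − 7 = -1: j = 3.
C(7,3) = 35; (-1)^3 = -1; (-1)^4 = 1.
Coefficient = 35 · (-1) · 1 = -35.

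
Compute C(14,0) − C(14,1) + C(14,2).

The partial alternating sum Σ_{k=0}^{2} (−1)^k C(14,k) = (−1)^2 C(13,2) = 78.

78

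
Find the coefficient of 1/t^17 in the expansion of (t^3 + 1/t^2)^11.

11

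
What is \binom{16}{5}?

C(16,5) = (16·15·14·13·12) / 5! = 524160 / 120 = 4368.

4368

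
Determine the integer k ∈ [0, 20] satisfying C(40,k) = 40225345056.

15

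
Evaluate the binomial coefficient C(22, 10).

646646

C(22,10) = (22·21·20·19·18·17·16·15·14·13) / 10! = 2346549004800 / 3628800 = 646646.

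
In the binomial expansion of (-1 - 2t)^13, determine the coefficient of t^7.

The general term is C(13,j)·(-1)^j·(-2t)^(13-j); the t^7 term has j = 6.
C(13,6) = 1716.
Coefficient = C(13,6) · (-2)^7 = 1716 · (-128) = -219648.

-219648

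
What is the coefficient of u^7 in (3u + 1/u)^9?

General term: C(9,j)·(3u)^j·(1/u)^(9-j), with u-exponent 1j − 1(9−j) = 2j − 9.
Set 2j − 9 = 7: j = 8.
C(9,8) = 9; 3^8 = 6561; 1^1 = 1.
Coefficient = 9 · 6561 · 1 = 59049.

59049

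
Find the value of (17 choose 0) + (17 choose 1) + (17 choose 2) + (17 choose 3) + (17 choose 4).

3214

1 + 17 + 136 + 680 + 2380 = 3214.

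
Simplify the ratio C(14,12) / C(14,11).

1/4

C(n,k+1)/C(n,k) = (n−k)/(k+1) = (14−11)/(11+1) = 3/12 = 1/4.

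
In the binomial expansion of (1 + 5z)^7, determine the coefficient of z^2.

The general term is C(7,j)·(1)^j·(5z)^(7-j); the z^2 term has j = 5.
C(7,5) = 21.
Coefficient = C(7,5) · 5^2 = 21 · 25 = 525.

525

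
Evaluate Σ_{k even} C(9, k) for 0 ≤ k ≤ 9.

256

Even-k terms of row 9 sum to 2^8 = 256.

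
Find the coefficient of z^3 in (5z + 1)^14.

The general term is C(14,j)·(5z)^j·(1)^(14-j); the z^3 term has j = 3.
C(14,3) = 364.
Coefficient = C(14,3) · 5^3 = 364 · 125 = 45500.

45500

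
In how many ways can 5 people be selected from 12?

This is C(12,5) = 792.

792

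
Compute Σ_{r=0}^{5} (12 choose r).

1 + 12 + 66 + 220 + 495 + 792 = 1586.

1586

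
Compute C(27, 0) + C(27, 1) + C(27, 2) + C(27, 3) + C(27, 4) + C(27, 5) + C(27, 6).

397594

1 + 27 + 351 + 2925 + 17550 + 80730 + 296010 = 397594.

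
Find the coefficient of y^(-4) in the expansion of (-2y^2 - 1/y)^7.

-14

General term: C(7,j)·(-2y^2)^j·(-1/y)^(7-j), with y-exponent 2j − 1(7−j) = 3j − 7.
Set 3j − 7 = -4: j = 1.
C(7,1) = 7; (-2)^1 = -2; (-1)^6 = 1.
Coefficient = 7 · (-2) · 1 = -14.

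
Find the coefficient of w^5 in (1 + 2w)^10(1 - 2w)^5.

Coefficient of w^5 = Σ_{j} C(10,j)·2^j·C(5,5-j)·(-2)^(5-j) for j from 0 to 5.
= (-32) + 1600 + (-14400) + 38400 + (-33600) + 8064 = 32.

32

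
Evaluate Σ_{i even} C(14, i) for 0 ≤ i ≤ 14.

Even-i terms of row 14 sum to 2^13 = 8192.

8192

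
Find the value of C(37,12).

C(37,12) = (37·36·35·34·33·32·31·30·29·28·27·26) / 12! = 887342319056793600 / 479001600 = 1852482996.

1852482996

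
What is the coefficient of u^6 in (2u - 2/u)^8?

General term: C(8,j)·(2u)^j·(-2/u)^(8-j), with u-exponent 1j − 1(8−j) = 2j − 8.
Set 2j − 8 = 6: j = 7.
C(8,7) = 8; 2^7 = 128; (-2)^1 = -2.
Coefficient = 8 · 128 · (-2) = -2048.

-2048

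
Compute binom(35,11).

C(35,11) = (35·34·33·32·31·30·29·28·27·26·25) / 11! = 16654322805120000 / 39916800 = 417225900.

417225900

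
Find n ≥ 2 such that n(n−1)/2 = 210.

21

n(n−1)/2 = 210 ⇒ n(n−1) = 420. Since 21·20 = 420, n = 21.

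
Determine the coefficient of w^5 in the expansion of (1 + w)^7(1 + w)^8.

3003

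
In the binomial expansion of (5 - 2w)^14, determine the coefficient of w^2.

The general term is C(14,j)·(5)^j·(-2w)^(14-j); the w^2 term has j = 12.
C(14,12) = 91.
Coefficient = C(14,12) · 5^12 · (-2)^2 = 91 · 244140625 · 4 = 88867187500.

88867187500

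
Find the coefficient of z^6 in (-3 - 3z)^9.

-1653372

The general term is C(9,j)·(-3)^j·(-3z)^(9-j); the z^6 term has j = 3.
C(9,3) = 84.
Coefficient = C(9,3) · (-3)^3 · (-3)^6 = 84 · (-27) · 729 = -1653372.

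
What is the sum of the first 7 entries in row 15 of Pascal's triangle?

1 + 15 + 105 + 455 + 1365 + 3003 + 5005 = 9949.

9949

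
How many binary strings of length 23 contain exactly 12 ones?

1352078

Choose the 12 positions: C(23,12) = 1352078.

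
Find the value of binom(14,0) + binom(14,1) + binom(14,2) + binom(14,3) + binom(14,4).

1 + 14 + 91 + 364 + 1001 = 1471.

1471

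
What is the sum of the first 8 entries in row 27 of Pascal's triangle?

1285624

1 + 27 + 351 + 2925 + 17550 + 80730 + 296010 + 888030 = 1285624.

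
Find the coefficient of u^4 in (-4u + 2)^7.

The general term is C(7,j)·(-4u)^j·(2)^(7-j); the u^4 term has j = 4.
C(7,4) = 35.
Coefficient = C(7,4) · (-4)^4 · 2^3 = 35 · 256 · 8 = 71680.

71680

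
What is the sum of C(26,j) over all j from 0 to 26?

67108864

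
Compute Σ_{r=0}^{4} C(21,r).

7547

1 + 21 + 210 + 1330 + 5985 = 7547.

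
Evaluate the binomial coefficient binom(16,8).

C(16,8) = (16·15·14·13·12·11·10·9) / 8! = 518918400 / 40320 = 12870.

12870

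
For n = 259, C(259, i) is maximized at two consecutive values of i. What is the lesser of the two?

For odd n = 259, C(259,i) peaks at i = (n−1)/2 and (n+1)/2; the lesser is 129.

129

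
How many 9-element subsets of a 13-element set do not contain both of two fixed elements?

385

All 9-subsets: C(13,9) = 715. Those containing both fixed elements: C(11,7) = 330.
715 − 330 = 385.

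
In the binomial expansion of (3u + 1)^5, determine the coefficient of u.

The general term is C(5,j)·(3u)^j·(1)^(5-j); the u^1 term has j = 1.
C(5,1) = 5.
Coefficient = C(5,1) · 3^1 = 5 · 3 = 15.

15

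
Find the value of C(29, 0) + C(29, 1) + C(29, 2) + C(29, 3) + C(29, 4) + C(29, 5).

146596

1 + 29 + 406 + 3654 + 23751 + 118755 = 146596.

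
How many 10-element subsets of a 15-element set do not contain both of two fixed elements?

1716

All 10-subsets: C(15,10) = 3003. Those containing both fixed elements: C(13,8) = 1287.
3003 − 1287 = 1716.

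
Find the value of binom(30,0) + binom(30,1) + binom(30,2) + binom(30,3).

1 + 30 + 435 + 4060 = 4526.

4526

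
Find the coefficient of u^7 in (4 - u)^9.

The general term is C(9,j)·(4)^j·(-u)^(9-j); the u^7 term has j = 2.
C(9,2) = 36.
Coefficient = C(9,2) · 4^2 · (-1)^7 = 36 · 16 · (-1) = -576.

-576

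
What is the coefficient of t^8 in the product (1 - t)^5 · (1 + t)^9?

Coefficient of t^8 = Σ_{j} C(5,j)·(-1)^j·C(9,8-j)·1^(8-j) for j from 0 to 5.
= 9 + (-180) + 840 + (-1260) + 630 + (-84) = -45.

-45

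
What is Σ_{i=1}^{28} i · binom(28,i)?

3758096384

Differentiating (1+x)^28 and setting x=1: Σ i·C(28,i) = 28·2^27 = 3758096384.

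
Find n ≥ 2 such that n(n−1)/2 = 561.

34

n(n−1)/2 = 561 ⇒ n(n−1) = 1122. Since 34·33 = 1122, n = 34.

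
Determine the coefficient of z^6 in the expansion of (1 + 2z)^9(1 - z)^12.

156

Coefficient of z^6 = Σ_{j} C(9,j)·2^j·C(12,6-j)·(-1)^(6-j) for j from 0 to 6.
= 924 + (-14256) + 71280 + (-147840) + 133056 + (-48384) + 5376 = 156.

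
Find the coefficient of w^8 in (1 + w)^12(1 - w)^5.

110

Coefficient of w^8 = Σ_{j} C(12,j)·1^j·C(5,8-j)·(-1)^(8-j) for j from 3 to 8.
= (-220) + 2475 + (-7920) + 9240 + (-3960) + 495 = 110.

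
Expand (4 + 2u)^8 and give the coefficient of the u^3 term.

458752

The general term is C(8,j)·(4)^j·(2u)^(8-j); the u^3 term has j = 5.
C(8,5) = 56.
Coefficient = C(8,5) · 4^5 · 2^3 = 56 · 1024 · 8 = 458752.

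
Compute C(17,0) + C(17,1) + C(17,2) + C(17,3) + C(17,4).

1 + 17 + 136 + 680 + 2380 = 3214.

3214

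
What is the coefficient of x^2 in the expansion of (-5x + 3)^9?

The general term is C(9,j)·(-5x)^j·(3)^(9-j); the x^2 term has j = 2.
C(9,2) = 36.
Coefficient = C(9,2) · (-5)^2 · 3^7 = 36 · 25 · 2187 = 1968300.

1968300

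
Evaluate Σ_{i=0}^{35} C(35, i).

Setting x = 1 in (1+x)^35 gives Σ C(35,i) = 2^35 = 34359738368.

34359738368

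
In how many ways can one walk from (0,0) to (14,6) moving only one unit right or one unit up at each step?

Each path is a sequence of 20 steps with 14 rights: C(20,14) = 38760.

38760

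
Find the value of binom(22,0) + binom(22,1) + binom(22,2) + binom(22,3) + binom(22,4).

9109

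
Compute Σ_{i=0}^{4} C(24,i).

1 + 24 + 276 + 2024 + 10626 = 12951.

12951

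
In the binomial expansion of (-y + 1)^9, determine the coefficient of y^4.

126

The general term is C(9,j)·(-y)^j·(1)^(9-j); the y^4 term has j = 4.
C(9,4) = 126.
Coefficient = C(9,4) = 126.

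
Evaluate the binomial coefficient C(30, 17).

C(30,17) = C(30,13) by symmetry.
C(30,13) = (30·29·28·27·26·25·24·23·22·21·20·19·18) / 13! = 745747076954880000 / 6227020800 = 119759850.

119759850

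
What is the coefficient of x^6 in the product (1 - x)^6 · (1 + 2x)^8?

Coefficient of x^6 = Σ_{j} C(6,j)·(-1)^j·C(8,6-j)·2^(6-j) for j from 0 to 6.
= 1792 + (-10752) + 16800 + (-8960) + 1680 + (-96) + 1 = 465.

465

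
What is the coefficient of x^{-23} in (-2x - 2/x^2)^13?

-106496

General term: C(13,j)·(-2x)^j·(-2/x^2)^(13-j), with x-exponent 1j − 2(13−j) = 3j − 26.
Set 3j − 26 = -23: j = 1.
C(13,1) = 13; (-2)^1 = -2; (-2)^12 = 4096.
Coefficient = 13 · (-2) · 4096 = -106496.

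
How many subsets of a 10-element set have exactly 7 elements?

Choose the 7 positions: C(10,7) = 120.

120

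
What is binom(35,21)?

2319959400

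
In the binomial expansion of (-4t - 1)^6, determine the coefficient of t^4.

3840

The general term is C(6,j)·(-4t)^j·(-1)^(6-j); the t^4 term has j = 4.
C(6,4) = 15.
Coefficient = C(6,4) · (-4)^4 = 15 · 256 = 3840.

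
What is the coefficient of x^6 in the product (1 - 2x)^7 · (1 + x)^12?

-840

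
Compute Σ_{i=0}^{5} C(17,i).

1 + 17 + 136 + 680 + 2380 + 6188 = 9402.

9402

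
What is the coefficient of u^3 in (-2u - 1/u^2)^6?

General term: C(6,j)·(-2u)^j·(-1/u^2)^(6-j), with u-exponent 1j − 2(6−j) = 3j − 12.
Set 3j − 12 = 3: j = 5.
C(6,5) = 6; (-2)^5 = -32; (-1)^1 = -1.
Coefficient = 6 · (-32) · (-1) = 192.

192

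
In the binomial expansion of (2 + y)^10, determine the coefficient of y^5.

8064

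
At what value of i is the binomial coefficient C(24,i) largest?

C(24,i) is maximized at i = 24/2 = 12.

12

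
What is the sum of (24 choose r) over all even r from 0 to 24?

8388608

Half of (1+1)^24 + (1−1)^24 gives the even-index sum: 2^23 = 8388608.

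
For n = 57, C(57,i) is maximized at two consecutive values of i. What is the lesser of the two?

28

For odd n = 57, C(57,i) peaks at i = (n−1)/2 and (n+1)/2; the lesser is 28.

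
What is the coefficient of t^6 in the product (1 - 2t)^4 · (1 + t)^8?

-84

Coefficient of t^6 = Σ_{j} C(4,j)·(-2)^j·C(8,6-j)·1^(6-j) for j from 0 to 4.
= 28 + (-448) + 1680 + (-1792) + 448 = -84.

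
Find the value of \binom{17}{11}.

C(17,11) = C(17,6) by symmetry.
C(17,6) = (17·16·15·14·13·12) / 6! = 8910720 / 720 = 12376.

12376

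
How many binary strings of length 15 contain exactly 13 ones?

105

Choose the 13 positions: C(15,13) = 105.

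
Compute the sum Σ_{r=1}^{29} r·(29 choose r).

7784628224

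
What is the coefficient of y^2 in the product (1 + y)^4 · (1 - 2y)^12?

174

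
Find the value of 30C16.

145422675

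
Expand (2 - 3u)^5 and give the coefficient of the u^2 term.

720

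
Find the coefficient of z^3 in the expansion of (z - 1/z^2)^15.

General term: C(15,j)·(z)^j·(-1/z^2)^(15-j), with z-exponent 1j − 2(15−j) = 3j − 30.
Set 3j − 30 = 3: j = 11.
C(15,11) = 1365; 1^11 = 1; (-1)^4 = 1.
Coefficient = 1365 · 1 · 1 = 1365.

1365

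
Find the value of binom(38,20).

33578000610

C(38,20) = C(38,18) by symmetry.
C(38,18) = (38·37·36·35·34·33·32·31·30·29·28·27·26·25·24·23·22·21) / 18! = 214978908196382744494080000 / 6402373705728000 = 33578000610.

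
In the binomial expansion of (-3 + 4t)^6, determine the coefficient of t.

-5832

The general term is C(6,j)·(-3)^j·(4t)^(6-j); the t^1 term has j = 5.
C(6,5) = 6.
Coefficient = C(6,5) · (-3)^5 · 4^1 = 6 · (-243) · 4 = -5832.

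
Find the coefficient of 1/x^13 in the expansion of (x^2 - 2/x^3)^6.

-192

General term: C(6,j)·(x^2)^j·(-2/x^3)^(6-j), with x-exponent 2j − 3(6−j) = 5j − 18.
Set 5j − 18 = -13: j = 1.
C(6,1) = 6; 1^1 = 1; (-2)^5 = -32.
Coefficient = 6 · 1 · (-32) = -192.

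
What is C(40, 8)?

C(40,8) = (40·39·38·37·36·35·34·33) / 8! = 3100796899200 / 40320 = 76904685.

76904685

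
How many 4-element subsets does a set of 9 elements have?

C(9,4) = (9·8·7·6) / 4! = 3024 / 24 = 126.

126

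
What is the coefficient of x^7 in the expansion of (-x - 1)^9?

The general term is C(9,j)·(-x)^j·(-1)^(9-j); the x^7 term has j = 7.
C(9,7) = 36.
Coefficient = C(9,7) · (-1)^7 = 36 · (-1) = -36.

-36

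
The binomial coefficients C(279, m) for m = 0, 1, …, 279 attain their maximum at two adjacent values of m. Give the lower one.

139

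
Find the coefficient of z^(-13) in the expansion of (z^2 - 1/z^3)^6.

General term: C(6,j)·(z^2)^j·(-1/z^3)^(6-j), with z-exponent 2j − 3(6−j) = 5j − 18.
Set 5j − 18 = -13: j = 1.
C(6,1) = 6; 1^1 = 1; (-1)^5 = -1.
Coefficient = 6 · 1 · (-1) = -6.

-6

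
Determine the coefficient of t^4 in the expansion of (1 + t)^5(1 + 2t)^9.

Coefficient of t^4 = Σ_{j} C(5,j)·1^j·C(9,4-j)·2^(4-j) for j from 0 to 4.
= 2016 + 3360 + 1440 + 180 + 5 = 7001.

7001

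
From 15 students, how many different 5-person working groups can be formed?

This is C(15,5) = 3003.

3003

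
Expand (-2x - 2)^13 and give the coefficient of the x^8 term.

-10543104

The general term is C(13,j)·(-2x)^j·(-2)^(13-j); the x^8 term has j = 8.
C(13,8) = 1287.
Coefficient = C(13,8) · (-2)^8 · (-2)^5 = 1287 · 256 · (-32) = -10543104.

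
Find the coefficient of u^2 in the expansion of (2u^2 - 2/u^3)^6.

General term: C(6,j)·(2u^2)^j·(-2/u^3)^(6-j), with u-exponent 2j − 3(6−j) = 5j − 18.
Set 5j − 18 = 2: j = 4.
C(6,4) = 15; 2^4 = 16; (-2)^2 = 4.
Coefficient = 15 · 16 · 4 = 960.

960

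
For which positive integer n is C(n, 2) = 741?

39

n(n−1)/2 = 741 ⇒ n(n−1) = 1482. Since 39·38 = 1482, n = 39.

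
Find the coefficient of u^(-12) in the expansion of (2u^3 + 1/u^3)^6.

General term: C(6,j)·(2u^3)^j·(1/u^3)^(6-j), with u-exponent 3j − 3(6−j) = 6j − 18.
Set 6j − 18 = -12: j = 1.
C(6,1) = 6; 2^1 = 2; 1^5 = 1.
Coefficient = 6 · 2 · 1 = 12.

12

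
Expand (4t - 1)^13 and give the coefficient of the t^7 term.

The general term is C(13,j)·(4t)^j·(-1)^(13-j); the t^7 term has j = 7.
C(13,7) = 1716.
Coefficient = C(13,7) · 4^7 = 1716 · 16384 = 28114944.

28114944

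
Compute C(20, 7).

77520

C(20,7) = (20·19·18·17·16·15·14) / 7! = 390700800 / 5040 = 77520.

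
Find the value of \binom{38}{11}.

1203322288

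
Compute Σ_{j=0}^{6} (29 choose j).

621616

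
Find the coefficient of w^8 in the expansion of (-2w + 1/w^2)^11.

General term: C(11,j)·(-2w)^j·(1/w^2)^(11-j), with w-exponent 1j − 2(11−j) = 3j − 22.
Set 3j − 22 = 8: j = 10.
C(11,10) = 11; (-2)^10 = 1024; 1^1 = 1.
Coefficient = 11 · 1024 · 1 = 11264.

11264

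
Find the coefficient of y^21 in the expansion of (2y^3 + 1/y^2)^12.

General term: C(12,j)·(2y^3)^j·(1/y^2)^(12-j), with y-exponent 3j − 2(12−j) = 5j − 24.
Set 5j − 24 = 21: j = 9.
C(12,9) = 220; 2^9 = 512; 1^3 = 1.
Coefficient = 220 · 512 · 1 = 112640.

112640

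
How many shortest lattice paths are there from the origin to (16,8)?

Each path is a sequence of 24 steps with 16 rights: C(24,16) = 735471.

735471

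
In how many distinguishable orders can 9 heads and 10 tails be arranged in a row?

Choose positions for the heads: C(19,9) = 92378.

92378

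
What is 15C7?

6435

C(15,7) = (15·14·13·12·11·10·9) / 7! = 32432400 / 5040 = 6435.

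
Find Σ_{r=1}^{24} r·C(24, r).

Since r·C(24,r) = 24·C(23,r−1), the sum is 24·2^23 = 24·8388608 = 201326592.

201326592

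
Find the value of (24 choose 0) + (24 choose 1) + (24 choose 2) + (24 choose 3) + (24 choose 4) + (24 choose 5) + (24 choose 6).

190051

1 + 24 + 276 + 2024 + 10626 + 42504 + 134596 = 190051.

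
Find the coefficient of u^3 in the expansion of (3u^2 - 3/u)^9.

-2480058

General term: C(9,j)·(3u^2)^j·(-3/u)^(9-j), with u-exponent 2j − 1(9−j) = 3j − 9.
Set 3j − 9 = 3: j = 4.
C(9,4) = 126; 3^4 = 81; (-3)^5 = -243.
Coefficient = 126 · 81 · (-243) = -2480058.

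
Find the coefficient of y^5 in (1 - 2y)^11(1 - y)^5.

-56695

Coefficient of y^5 = Σ_{j} C(11,j)·(-2)^j·C(5,5-j)·(-1)^(5-j) for j from 0 to 5.
= (-1) + (-110) + (-2200) + (-13200) + (-26400) + (-14784) = -56695.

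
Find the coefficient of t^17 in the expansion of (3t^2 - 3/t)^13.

General term: C(13,j)·(3t^2)^j·(-3/t)^(13-j), with t-exponent 2j − 1(13−j) = 3j − 13.
Set 3j − 13 = 17: j = 10.
C(13,10) = 286; 3^10 = 59049; (-3)^3 = -27.
Coefficient = 286 · 59049 · (-27) = -455976378.

-455976378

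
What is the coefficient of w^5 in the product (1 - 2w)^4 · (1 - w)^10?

-6412

Coefficient of w^5 = Σ_{j} C(4,j)·(-2)^j·C(10,5-j)·(-1)^(5-j) for j from 0 to 4.
= (-252) + (-1680) + (-2880) + (-1440) + (-160) = -6412.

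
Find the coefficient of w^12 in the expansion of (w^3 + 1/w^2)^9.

84

General term: C(9,j)·(w^3)^j·(1/w^2)^(9-j), with w-exponent 3j − 2(9−j) = 5j − 18.
Set 5j − 18 = 12: j = 6.
C(9,6) = 84; 1^6 = 1; 1^3 = 1.
Coefficient = 84 · 1 · 1 = 84.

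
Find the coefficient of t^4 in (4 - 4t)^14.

268703891456

The general term is C(14,j)·(4)^j·(-4t)^(14-j); the t^4 term has j = 10.
C(14,10) = 1001.
Coefficient = C(14,10) · 4^10 · (-4)^4 = 1001 · 1048576 · 256 = 268703891456.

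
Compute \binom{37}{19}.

C(37,19) = C(37,18) by symmetry.
C(37,18) = (37·36·35·34·33·32·31·30·29·28·27·26·25·24·23·22·21·20) / 18! = 113146793787569865523200000 / 6402373705728000 = 17672631900.

17672631900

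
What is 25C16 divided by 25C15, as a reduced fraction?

C(n,k+1)/C(n,k) = (n−k)/(k+1) = (25−15)/(15+1) = 10/16 = 5/8.

5/8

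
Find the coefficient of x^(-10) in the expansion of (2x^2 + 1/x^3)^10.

3360

General term: C(10,j)·(2x^2)^j·(1/x^3)^(10-j), with x-exponent 2j − 3(10−j) = 5j − 30.
Set 5j − 30 = -10: j = 4.
C(10,4) = 210; 2^4 = 16; 1^6 = 1.
Coefficient = 210 · 16 · 1 = 3360.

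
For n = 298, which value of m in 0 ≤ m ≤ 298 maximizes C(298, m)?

149

C(298,m) is maximized at m = 298/2 = 149.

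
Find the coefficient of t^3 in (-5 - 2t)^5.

-2000

The general term is C(5,j)·(-5)^j·(-2t)^(5-j); the t^3 term has j = 2.
C(5,2) = 10.
Coefficient = C(5,2) · (-5)^2 · (-2)^3 = 10 · 25 · (-8) = -2000.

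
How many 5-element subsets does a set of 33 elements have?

C(33,5) = (33·32·31·30·29) / 5! = 28480320 / 120 = 237336.

237336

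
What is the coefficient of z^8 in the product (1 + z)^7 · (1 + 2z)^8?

Coefficient of z^8 = Σ_{j} C(7,j)·1^j·C(8,8-j)·2^(8-j) for j from 0 to 7.
= 256 + 7168 + 37632 + 62720 + 39200 + 9408 + 784 + 16 = 157184.

157184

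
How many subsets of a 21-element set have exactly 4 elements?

5985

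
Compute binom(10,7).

120

C(10,7) = C(10,3) by symmetry.
C(10,3) = (10·9·8) / 3! = 720 / 6 = 120.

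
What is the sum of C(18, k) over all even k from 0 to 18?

Even-k terms of row 18 sum to 2^17 = 131072.

131072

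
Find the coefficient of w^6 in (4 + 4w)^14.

806111674368

The general term is C(14,j)·(4)^j·(4w)^(14-j); the w^6 term has j = 8.
C(14,8) = 3003.
Coefficient = C(14,8) · 4^8 · 4^6 = 3003 · 65536 · 4096 = 806111674368.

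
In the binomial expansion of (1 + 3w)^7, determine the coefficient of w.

The general term is C(7,j)·(1)^j·(3w)^(7-j); the w^1 term has j = 6.
C(7,6) = 7.
Coefficient = C(7,6) · 3^1 = 7 · 3 = 21.

21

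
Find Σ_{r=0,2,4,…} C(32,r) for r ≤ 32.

Even-r terms of row 32 sum to 2^31 = 2147483648.

2147483648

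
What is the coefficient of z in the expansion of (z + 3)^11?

The general term is C(11,j)·(z)^j·(3)^(11-j); the z^1 term has j = 1.
C(11,1) = 11.
Coefficient = C(11,1) · 3^10 = 11 · 59049 = 649539.

649539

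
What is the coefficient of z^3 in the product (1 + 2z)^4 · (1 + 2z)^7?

(1 + 2z)^4(1 + 2z)^7 = (1 + 2z)^11, so the coefficient of z^3 is C(11,3)·2^3 = 165·8 = 1320.

1320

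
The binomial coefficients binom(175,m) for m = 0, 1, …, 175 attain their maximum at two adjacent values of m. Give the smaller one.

For odd n = 175, C(175,m) peaks at m = (n−1)/2 and (n+1)/2; the smaller is 87.

87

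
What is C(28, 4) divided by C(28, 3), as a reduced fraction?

C(n,k+1)/C(n,k) = (n−k)/(k+1) = (28−3)/(3+1) = 25/4.

25/4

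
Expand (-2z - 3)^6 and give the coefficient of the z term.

The general term is C(6,j)·(-2z)^j·(-3)^(6-j); the z^1 term has j = 1.
C(6,1) = 6.
Coefficient = C(6,1) · (-2)^1 · (-3)^5 = 6 · (-2) · (-243) = 2916.

2916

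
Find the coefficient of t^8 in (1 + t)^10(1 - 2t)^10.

-5835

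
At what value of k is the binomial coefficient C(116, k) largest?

58

C(116,k) is maximized at k = 116/2 = 58.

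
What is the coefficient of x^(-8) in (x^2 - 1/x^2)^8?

General term: C(8,j)·(x^2)^j·(-1/x^2)^(8-j), with x-exponent 2j − 2(8−j) = 4j − 16.
Set 4j − 16 = -8: j = 2.
C(8,2) = 28; 1^2 = 1; (-1)^6 = 1.
Coefficient = 28 · 1 · 1 = 28.

28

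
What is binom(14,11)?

364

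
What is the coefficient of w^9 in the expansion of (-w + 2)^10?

The general term is C(10,j)·(-w)^j·(2)^(10-j); the w^9 term has j = 9.
C(10,9) = 10.
Coefficient = C(10,9) · (-1)^9 · 2^1 = 10 · (-1) · 2 = -20.

-20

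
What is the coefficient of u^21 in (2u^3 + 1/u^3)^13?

292864

General term: C(13,j)·(2u^3)^j·(1/u^3)^(13-j), with u-exponent 3j − 3(13−j) = 6j − 39.
Set 6j − 39 = 21: j = 10.
C(13,10) = 286; 2^10 = 1024; 1^3 = 1.
Coefficient = 286 · 1024 · 1 = 292864.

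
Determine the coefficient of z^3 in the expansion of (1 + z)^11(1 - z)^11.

0

Coefficient of z^3 = Σ_{j} C(11,j)·1^j·C(11,3-j)·(-1)^(3-j) for j from 0 to 3.
= (-165) + 605 + (-605) + 165 = 0.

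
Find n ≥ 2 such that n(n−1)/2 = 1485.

n(n−1)/2 = 1485 ⇒ n(n−1) = 2970. Since 55·54 = 2970, n = 55.

55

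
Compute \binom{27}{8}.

C(27,8) = (27·26·25·24·23·22·21·20) / 8! = 89513424000 / 40320 = 2220075.

2220075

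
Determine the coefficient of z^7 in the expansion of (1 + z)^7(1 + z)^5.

792

(1 + z)^7(1 + z)^5 = (1 + z)^12, so the coefficient of z^7 is C(12,7)·1^7 = 792·1 = 792.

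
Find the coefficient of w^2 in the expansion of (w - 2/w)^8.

General term: C(8,j)·(w)^j·(-2/w)^(8-j), with w-exponent 1j − 1(8−j) = 2j − 8.
Set 2j − 8 = 2: j = 5.
C(8,5) = 56; 1^5 = 1; (-2)^3 = -8.
Coefficient = 56 · 1 · (-8) = -448.

-448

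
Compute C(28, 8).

3108105

C(28,8) = (28·27·26·25·24·23·22·21) / 8! = 125318793600 / 40320 = 3108105.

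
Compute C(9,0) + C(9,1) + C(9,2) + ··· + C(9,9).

Setting x = 1 in (1+x)^9 gives Σ C(9,r) = 2^9 = 512.

512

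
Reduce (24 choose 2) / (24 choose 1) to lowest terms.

23/2

C(n,k+1)/C(n,k) = (n−k)/(k+1) = (24−1)/(1+1) = 23/2.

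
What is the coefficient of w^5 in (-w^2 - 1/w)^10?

252

General term: C(10,j)·(-w^2)^j·(-1/w)^(10-j), with w-exponent 2j − 1(10−j) = 3j − 10.
Set 3j − 10 = 5: j = 5.
C(10,5) = 252; (-1)^5 = -1; (-1)^5 = -1.
Coefficient = 252 · (-1) · (-1) = 252.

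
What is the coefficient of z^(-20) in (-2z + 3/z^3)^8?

General term: C(8,j)·(-2z)^j·(3/z^3)^(8-j), with z-exponent 1j − 3(8−j) = 4j − 24.
Set 4j − 24 = -20: j = 1.
C(8,1) = 8; (-2)^1 = -2; 3^7 = 2187.
Coefficient = 8 · (-2) · 2187 = -34992.

-34992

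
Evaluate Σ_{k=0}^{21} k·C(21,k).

Differentiating (1+x)^21 and setting x=1: Σ k·C(21,k) = 21·2^20 = 22020096.

22020096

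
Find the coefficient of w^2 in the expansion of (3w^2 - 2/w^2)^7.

General term: C(7,j)·(3w^2)^j·(-2/w^2)^(7-j), with w-exponent 2j − 2(7−j) = 4j − 14.
Set 4j − 14 = 2: j = 4.
C(7,4) = 35; 3^4 = 81; (-2)^3 = -8.
Coefficient = 35 · 81 · (-8) = -22680.

-22680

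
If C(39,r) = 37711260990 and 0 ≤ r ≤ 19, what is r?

16

C(39,r) increases on 0 ≤ r ≤ 19. C(39,15) = 25140840660 and C(39,16) = 37711260990, so r = 16.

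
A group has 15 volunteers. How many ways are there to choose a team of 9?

This is C(15,9) = 5005.

5005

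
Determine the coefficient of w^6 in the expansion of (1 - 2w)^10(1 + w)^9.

1428

Coefficient of w^6 = Σ_{j} C(10,j)·(-2)^j·C(9,6-j)·1^(6-j) for j from 0 to 6.
= 84 + (-2520) + 22680 + (-80640) + 120960 + (-72576) + 13440 = 1428.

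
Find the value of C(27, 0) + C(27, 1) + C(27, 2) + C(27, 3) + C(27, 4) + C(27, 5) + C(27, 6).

397594

1 + 27 + 351 + 2925 + 17550 + 80730 + 296010 = 397594.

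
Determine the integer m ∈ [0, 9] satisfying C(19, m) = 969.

C(19,m) increases on 0 ≤ m ≤ 9. C(19,2) = 171 and C(19,3) = 969, so m = 3.

3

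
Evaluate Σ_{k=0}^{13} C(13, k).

8192

Setting x = 1 in (1+x)^13 gives Σ C(13,k) = 2^13 = 8192.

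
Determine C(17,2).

136

C(17,2) = (17·16) / 2! = 272 / 2 = 136.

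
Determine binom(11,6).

462

C(11,6) = C(11,5) by symmetry.
C(11,5) = (11·10·9·8·7) / 5! = 55440 / 120 = 462.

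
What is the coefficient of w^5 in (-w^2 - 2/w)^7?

General term: C(7,j)·(-w^2)^j·(-2/w)^(7-j), with w-exponent 2j − 1(7−j) = 3j − 7.
Set 3j − 7 = 5: j = 4.
C(7,4) = 35; (-1)^4 = 1; (-2)^3 = -8.
Coefficient = 35 · 1 · (-8) = -280.

-280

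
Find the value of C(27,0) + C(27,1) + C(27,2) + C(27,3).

3304

1 + 27 + 351 + 2925 = 3304.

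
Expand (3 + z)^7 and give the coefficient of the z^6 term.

21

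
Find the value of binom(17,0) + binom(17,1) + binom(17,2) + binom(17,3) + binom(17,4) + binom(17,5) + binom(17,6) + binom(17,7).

1 + 17 + 136 + 680 + 2380 + 6188 + 12376 + 19448 = 41226.

41226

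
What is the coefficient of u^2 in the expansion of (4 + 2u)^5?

2560

The general term is C(5,j)·(4)^j·(2u)^(5-j); the u^2 term has j = 3.
C(5,3) = 10.
Coefficient = C(5,3) · 4^3 · 2^2 = 10 · 64 · 4 = 2560.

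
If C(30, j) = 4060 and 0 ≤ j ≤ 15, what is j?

3

C(30,j) increases on 0 ≤ j ≤ 15. C(30,2) = 435 and C(30,3) = 4060, so j = 3.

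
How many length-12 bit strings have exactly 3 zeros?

220

Choose the 3 positions: C(12,3) = 220.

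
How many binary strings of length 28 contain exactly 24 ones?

Choose the 24 positions: C(28,24) = 20475.

20475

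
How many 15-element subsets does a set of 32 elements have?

565722720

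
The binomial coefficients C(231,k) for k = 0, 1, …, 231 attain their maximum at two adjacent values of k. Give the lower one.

For odd n = 231, C(231,k) peaks at k = (n−1)/2 and (n+1)/2; the lower is 115.

115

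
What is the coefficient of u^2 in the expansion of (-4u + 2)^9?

73728

The general term is C(9,j)·(-4u)^j·(2)^(9-j); the u^2 term has j = 2.
C(9,2) = 36.
Coefficient = C(9,2) · (-4)^2 · 2^7 = 36 · 16 · 128 = 73728.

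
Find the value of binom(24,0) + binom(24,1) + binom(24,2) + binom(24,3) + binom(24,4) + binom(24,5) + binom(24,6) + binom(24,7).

536155

1 + 24 + 276 + 2024 + 10626 + 42504 + 134596 + 346104 = 536155.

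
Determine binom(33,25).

C(33,25) = C(33,8) by symmetry.
C(33,8) = (33·32·31·30·29·28·27·26) / 8! = 559809169920 / 40320 = 13884156.

13884156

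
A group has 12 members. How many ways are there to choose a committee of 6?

924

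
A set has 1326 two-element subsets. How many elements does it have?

n(n−1)/2 = 1326 ⇒ n(n−1) = 2652. Since 52·51 = 2652, n = 52.

52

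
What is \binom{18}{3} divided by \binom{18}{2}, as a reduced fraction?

C(n,k+1)/C(n,k) = (n−k)/(k+1) = (18−2)/(2+1) = 16/3.

16/3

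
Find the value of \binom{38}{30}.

C(38,30) = C(38,8) by symmetry.
C(38,8) = (38·37·36·35·34·33·32·31) / 8! = 1971788797440 / 40320 = 48903492.

48903492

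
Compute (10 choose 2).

45

C(10,2) = (10·9) / 2! = 90 / 2 = 45.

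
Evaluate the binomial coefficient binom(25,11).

4457400

C(25,11) = (25·24·23·22·21·20·19·18·17·16·15) / 11! = 177925144320000 / 39916800 = 4457400.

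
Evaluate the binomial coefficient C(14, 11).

364

C(14,11) = C(14,3) by symmetry.
C(14,3) = (14·13·12) / 3! = 2184 / 6 = 364.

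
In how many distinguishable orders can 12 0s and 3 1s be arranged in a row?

Choose positions for the 0s: C(15,12) = 455.

455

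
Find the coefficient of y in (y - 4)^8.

-131072

The general term is C(8,j)·(y)^j·(-4)^(8-j); the y^1 term has j = 1.
C(8,1) = 8.
Coefficient = C(8,1) · (-4)^7 = 8 · (-16384) = -131072.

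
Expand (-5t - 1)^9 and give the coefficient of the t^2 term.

-900

The general term is C(9,j)·(-5t)^j·(-1)^(9-j); the t^2 term has j = 2.
C(9,2) = 36.
Coefficient = C(9,2) · (-5)^2 · (-1)^7 = 36 · 25 · (-1) = -900.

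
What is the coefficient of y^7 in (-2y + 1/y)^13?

292864

General term: C(13,j)·(-2y)^j·(1/y)^(13-j), with y-exponent 1j − 1(13−j) = 2j − 13.
Set 2j − 13 = 7: j = 10.
C(13,10) = 286; (-2)^10 = 1024; 1^3 = 1.
Coefficient = 286 · 1024 · 1 = 292864.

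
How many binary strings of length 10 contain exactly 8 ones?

Choose the 8 positions: C(10,8) = 45.

45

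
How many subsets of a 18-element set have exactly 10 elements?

Choose the 10 positions: C(18,10) = 43758.

43758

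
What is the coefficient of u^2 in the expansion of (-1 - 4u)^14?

1456

The general term is C(14,j)·(-1)^j·(-4u)^(14-j); the u^2 term has j = 12.
C(14,12) = 91.
Coefficient = C(14,12) · (-4)^2 = 91 · 16 = 1456.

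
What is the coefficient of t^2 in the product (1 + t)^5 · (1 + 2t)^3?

52

Coefficient of t^2 = Σ_{j} C(5,j)·1^j·C(3,2-j)·2^(2-j) for j from 0 to 2.
= 12 + 30 + 10 = 52.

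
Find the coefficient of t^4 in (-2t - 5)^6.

6000

The general term is C(6,j)·(-2t)^j·(-5)^(6-j); the t^4 term has j = 4.
C(6,4) = 15.
Coefficient = C(6,4) · (-2)^4 · (-5)^2 = 15 · 16 · 25 = 6000.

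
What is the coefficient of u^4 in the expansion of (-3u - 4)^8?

The general term is C(8,j)·(-3u)^j·(-4)^(8-j); the u^4 term has j = 4.
C(8,4) = 70.
Coefficient = C(8,4) · (-3)^4 · (-4)^4 = 70 · 81 · 256 = 1451520.

1451520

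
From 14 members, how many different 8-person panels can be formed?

3003

This is C(14,8) = 3003.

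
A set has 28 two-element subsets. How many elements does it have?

8

n(n−1)/2 = 28 ⇒ n(n−1) = 56. Since 8·7 = 56, n = 8.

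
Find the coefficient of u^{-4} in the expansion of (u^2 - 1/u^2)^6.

General term: C(6,j)·(u^2)^j·(-1/u^2)^(6-j), with u-exponent 2j − 2(6−j) = 4j − 12.
Set 4j − 12 = -4: j = 2.
C(6,2) = 15; 1^2 = 1; (-1)^4 = 1.
Coefficient = 15 · 1 · 1 = 15.

15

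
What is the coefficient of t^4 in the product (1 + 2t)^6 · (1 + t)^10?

Coefficient of t^4 = Σ_{j} C(6,j)·2^j·C(10,4-j)·1^(4-j) for j from 0 to 4.
= 210 + 1440 + 2700 + 1600 + 240 = 6190.

6190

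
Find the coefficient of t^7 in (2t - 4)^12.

The general term is C(12,j)·(2t)^j·(-4)^(12-j); the t^7 term has j = 7.
C(12,7) = 792.
Coefficient = C(12,7) · 2^7 · (-4)^5 = 792 · 128 · (-1024) = -103809024.

-103809024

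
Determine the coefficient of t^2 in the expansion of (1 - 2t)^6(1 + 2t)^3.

0

Coefficient of t^2 = Σ_{j} C(6,j)·(-2)^j·C(3,2-j)·2^(2-j) for j from 0 to 2.
= 12 + (-72) + 60 = 0.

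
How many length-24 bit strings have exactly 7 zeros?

Choose the 7 positions: C(24,7) = 346104.

346104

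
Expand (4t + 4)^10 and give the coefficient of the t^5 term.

The general term is C(10,j)·(4t)^j·(4)^(10-j); the t^5 term has j = 5.
C(10,5) = 252.
Coefficient = C(10,5) · 4^5 · 4^5 = 252 · 1024 · 1024 = 264241152.

264241152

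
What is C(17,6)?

12376

C(17,6) = (17·16·15·14·13·12) / 6! = 8910720 / 720 = 12376.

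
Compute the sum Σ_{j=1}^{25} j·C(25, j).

Differentiating (1+x)^25 and setting x=1: Σ j·C(25,j) = 25·2^24 = 419430400.

419430400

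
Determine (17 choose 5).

C(17,5) = (17·16·15·14·13) / 5! = 742560 / 120 = 6188.

6188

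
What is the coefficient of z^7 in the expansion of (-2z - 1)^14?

439296

The general term is C(14,j)·(-2z)^j·(-1)^(14-j); the z^7 term has j = 7.
C(14,7) = 3432.
Coefficient = C(14,7) · (-2)^7 · (-1)^7 = 3432 · (-128) · (-1) = 439296.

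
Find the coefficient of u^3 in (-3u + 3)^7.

-76545

The general term is C(7,j)·(-3u)^j·(3)^(7-j); the u^3 term has j = 3.
C(7,3) = 35.
Coefficient = C(7,3) · (-3)^3 · 3^4 = 35 · (-27) · 81 = -76545.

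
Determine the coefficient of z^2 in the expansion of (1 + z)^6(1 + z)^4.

45

Coefficient of z^2 = Σ_{j} C(6,j)·C(4,2-j) for j from 0 to 2.
= 6 + 24 + 15 = 45.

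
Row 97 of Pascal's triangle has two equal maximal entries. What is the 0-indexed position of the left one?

48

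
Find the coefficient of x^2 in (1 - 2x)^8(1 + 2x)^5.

Coefficient of x^2 = Σ_{j} C(8,j)·(-2)^j·C(5,2-j)·2^(2-j) for j from 0 to 2.
= 40 + (-160) + 112 = -8.

-8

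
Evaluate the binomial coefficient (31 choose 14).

C(31,14) = (31·30·29·28·27·26·25·24·23·22·21·20·19·18) / 14! = 23118159385601280000 / 87178291200 = 265182525.

265182525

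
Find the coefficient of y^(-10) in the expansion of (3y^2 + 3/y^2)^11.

29229255

General term: C(11,j)·(3y^2)^j·(3/y^2)^(11-j), with y-exponent 2j − 2(11−j) = 4j − 22.
Set 4j − 22 = -10: j = 3.
C(11,3) = 165; 3^3 = 27; 3^8 = 6561.
Coefficient = 165 · 27 · 6561 = 29229255.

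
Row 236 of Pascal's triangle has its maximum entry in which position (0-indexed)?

118

C(236,k) is maximized at k = 236/2 = 118.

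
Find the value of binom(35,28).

C(35,28) = C(35,7) by symmetry.
C(35,7) = (35·34·33·32·31·30·29) / 7! = 33891580800 / 5040 = 6724520.

6724520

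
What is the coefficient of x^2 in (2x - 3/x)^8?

General term: C(8,j)·(2x)^j·(-3/x)^(8-j), with x-exponent 1j − 1(8−j) = 2j − 8.
Set 2j − 8 = 2: j = 5.
C(8,5) = 56; 2^5 = 32; (-3)^3 = -27.
Coefficient = 56 · 32 · (-27) = -48384.

-48384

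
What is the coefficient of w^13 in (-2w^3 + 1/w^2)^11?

-42240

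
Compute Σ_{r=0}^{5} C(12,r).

1 + 12 + 66 + 220 + 495 + 792 = 1586.

1586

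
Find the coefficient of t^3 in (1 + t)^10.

120

The general term is C(10,j)·(1)^j·(t)^(10-j); the t^3 term has j = 7.
C(10,7) = 120.
Coefficient = C(10,7) = 120.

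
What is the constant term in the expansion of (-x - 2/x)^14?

General term: C(14,j)·(-x)^j·(-2/x)^(14-j), with x-exponent 1j − 1(14−j) = 2j − 14.
Set 2j − 14 = 0: j = 7.
C(14,7) = 3432; (-1)^7 = -1; (-2)^7 = -128.
Coefficient = 3432 · (-1) · (-128) = 439296.

439296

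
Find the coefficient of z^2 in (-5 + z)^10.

The general term is C(10,j)·(-5)^j·(z)^(10-j); the z^2 term has j = 8.
C(10,8) = 45.
Coefficient = C(10,8) · (-5)^8 = 45 · 390625 = 17578125.

17578125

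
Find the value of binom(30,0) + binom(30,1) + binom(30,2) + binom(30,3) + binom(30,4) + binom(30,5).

174437

1 + 30 + 435 + 4060 + 27405 + 142506 = 174437.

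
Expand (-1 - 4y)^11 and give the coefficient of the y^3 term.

-10560

The general term is C(11,j)·(-1)^j·(-4y)^(11-j); the y^3 term has j = 8.
C(11,8) = 165.
Coefficient = C(11,8) · (-4)^3 = 165 · (-64) = -10560.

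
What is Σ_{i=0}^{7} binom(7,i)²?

3432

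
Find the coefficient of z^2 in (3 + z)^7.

The general term is C(7,j)·(3)^j·(z)^(7-j); the z^2 term has j = 5.
C(7,5) = 21.
Coefficient = C(7,5) · 3^5 = 21 · 243 = 5103.

5103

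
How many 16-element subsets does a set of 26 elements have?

5311735

C(26,16) = C(26,10) by symmetry.
C(26,10) = (26·25·24·23·22·21·20·19·18·17) / 10! = 19275223968000 / 3628800 = 5311735.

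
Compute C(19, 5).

C(19,5) = (19·18·17·16·15) / 5! = 1395360 / 120 = 11628.

11628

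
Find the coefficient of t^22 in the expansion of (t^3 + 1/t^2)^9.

General term: C(9,j)·(t^3)^j·(1/t^2)^(9-j), with t-exponent 3j − 2(9−j) = 5j − 18.
Set 5j − 18 = 22: j = 8.
C(9,8) = 9; 1^8 = 1; 1^1 = 1.
Coefficient = 9 · 1 · 1 = 9.

9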